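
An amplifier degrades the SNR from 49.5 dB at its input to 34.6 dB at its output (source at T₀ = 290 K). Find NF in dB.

14.9 dB

NF (dB) = SNR_in(dB) − SNR_out(dB) when the source is at T₀
NF = 49.5 − 34.6 = 14.9 dB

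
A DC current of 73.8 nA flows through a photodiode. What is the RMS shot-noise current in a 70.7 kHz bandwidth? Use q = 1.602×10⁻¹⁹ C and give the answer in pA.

I_n = √(2qI·B)
2qI·B = 2 × 1.602×10⁻¹⁹ × 7.38×10⁻⁸ × 7.07×10⁴ = 1.67×10⁻²¹ A²
I_n = √(1.67×10⁻²¹) = 4.09×10⁻¹¹ A = 40.9 pA

40.9 pA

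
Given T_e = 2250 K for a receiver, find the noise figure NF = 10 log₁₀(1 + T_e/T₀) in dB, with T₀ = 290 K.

9.42 dB

F = 1 + T_e/T₀ = 1 + 2250/290 = 8.75862
NF = 10 log₁₀(8.75862) = 9.42 dB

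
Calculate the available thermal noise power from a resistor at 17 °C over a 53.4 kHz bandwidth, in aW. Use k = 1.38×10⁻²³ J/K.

T = 17 °C + 273.15 = 290.15 K
P_n = kTB = 1.38×10⁻²³ × 290.15 × 5.34×10⁴ = 2.14×10⁻¹⁶ W = 214 aW

214 aW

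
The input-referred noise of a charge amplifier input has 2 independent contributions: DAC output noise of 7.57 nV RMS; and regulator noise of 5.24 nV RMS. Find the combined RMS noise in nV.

9.21 nV

Uncorrelated sources add in power (mean-square): V_tot = √(ΣV_i²)
V_tot = √[(7.57×10⁻⁹)² + (5.24×10⁻⁹)²] = 9.21×10⁻⁹ V = 9.21 nV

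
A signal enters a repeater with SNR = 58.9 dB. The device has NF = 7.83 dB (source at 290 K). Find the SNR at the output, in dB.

51.07 dB

By definition F = SNR_in/SNR_out, so in dB: SNR_out = SNR_in − NF
SNR_out = 58.9 − 7.83 = 51.07 dB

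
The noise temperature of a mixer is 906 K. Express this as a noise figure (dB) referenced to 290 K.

6.15 dB

F = 1 + T_e/T₀ = 1 + 906/290 = 4.12414
NF = 10 log₁₀(4.12414) = 6.15 dB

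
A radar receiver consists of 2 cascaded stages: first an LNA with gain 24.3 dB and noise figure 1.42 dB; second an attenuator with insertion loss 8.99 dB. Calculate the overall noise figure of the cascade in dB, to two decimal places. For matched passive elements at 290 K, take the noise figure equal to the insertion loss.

Convert to linear (a loss of L dB is a gain of −L dB): F_i = 10^(NF_i/10), G_i = 10^(G_i,dB/10)
  Stage 1: F_1 = 10^(1.42/10) = 1.387, G_1 = 10^(24.3/10) = 269.2
  Stage 2: F_2 = 10^(8.99/10) = 7.925, G_2 = 10^(−8.99/10) = 0.1262
Friis cascade:
  F = 1.387 + (7.925 − 1)/269.2 = 1.412
NF = 10 log₁₀(1.412) = 1.50 dB

1.50 dB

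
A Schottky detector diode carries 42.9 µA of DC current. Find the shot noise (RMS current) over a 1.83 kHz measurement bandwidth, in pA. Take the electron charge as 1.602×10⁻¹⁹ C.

159 pA

I_n = √(2qI·B)
2qI·B = 2 × 1.602×10⁻¹⁹ × 4.29×10⁻⁵ × 1.83×10³ = 2.52×10⁻²⁰ A²
I_n = √(2.52×10⁻²⁰) = 1.59×10⁻¹⁰ A = 159 pA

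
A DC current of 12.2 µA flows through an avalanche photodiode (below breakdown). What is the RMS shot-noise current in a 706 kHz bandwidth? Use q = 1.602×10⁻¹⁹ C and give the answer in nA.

I_n = √(2qI·B)
2qI·B = 2 × 1.602×10⁻¹⁹ × 1.22×10⁻⁵ × 7.06×10⁵ = 2.76×10⁻¹⁸ A²
I_n = √(2.76×10⁻¹⁸) = 1.66×10⁻⁹ A = 1.66 nA

1.66 nA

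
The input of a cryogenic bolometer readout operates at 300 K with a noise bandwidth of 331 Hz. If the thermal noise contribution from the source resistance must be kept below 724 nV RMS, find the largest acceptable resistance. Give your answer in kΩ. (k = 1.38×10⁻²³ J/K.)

95.6 kΩ

Johnson–Nyquist: V_n = √(4kTRB) ⇒ R = V_n² / (4kTB)
4kTB = 4 × 1.38×10⁻²³ × 300 × 3.31×10² = 5.48×10⁻¹⁸
R = (7.24×10⁻⁷)² / 5.48×10⁻¹⁸ = 9.56×10⁴ Ω = 95.6 kΩ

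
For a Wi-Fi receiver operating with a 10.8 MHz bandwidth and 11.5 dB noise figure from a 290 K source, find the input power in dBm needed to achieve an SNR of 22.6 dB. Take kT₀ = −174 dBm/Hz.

−69.6 dBm

Sensitivity = −174 + 10 log₁₀(B) + NF + SNR_min
= −174 + 70.33 + 11.5 + 22.6
= −69.57 dBm → −69.6 dBm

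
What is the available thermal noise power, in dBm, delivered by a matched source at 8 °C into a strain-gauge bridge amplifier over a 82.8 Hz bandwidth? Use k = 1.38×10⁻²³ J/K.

T = 8 °C + 273.15 = 281.15 K
P_n = kTB = 1.38×10⁻²³ × 281.15 × 8.28×10¹ = 3.21×10⁻¹⁹ W
In dBm: 10 log₁₀(3.21×10⁻¹⁹ / 10⁻³) = −154.9 dBm

−154.9 dBm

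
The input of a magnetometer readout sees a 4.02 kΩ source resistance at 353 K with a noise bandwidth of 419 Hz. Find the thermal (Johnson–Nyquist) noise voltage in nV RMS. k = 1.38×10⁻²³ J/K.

181 nV

V_n = √(4kTRB)
4kTRB = 4 × 1.38×10⁻²³ × 353 × 4.02×10³ × 4.19×10² = 3.28×10⁻¹⁴ V²
V_n = √(3.28×10⁻¹⁴) = 1.81×10⁻⁷ V = 181 nV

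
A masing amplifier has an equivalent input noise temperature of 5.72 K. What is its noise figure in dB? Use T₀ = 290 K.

F = 1 + T_e/T₀ = 1 + 5.72/290 = 1.01972
NF = 10 log₁₀(1.01972) = 0.085 dB

0.085 dB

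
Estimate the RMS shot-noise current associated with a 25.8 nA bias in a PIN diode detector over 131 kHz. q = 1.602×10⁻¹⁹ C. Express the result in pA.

I_n = √(2qI·B)
2qI·B = 2 × 1.602×10⁻¹⁹ × 2.58×10⁻⁸ × 1.31×10⁵ = 1.08×10⁻²¹ A²
I_n = √(1.08×10⁻²¹) = 3.29×10⁻¹¹ A = 32.9 pA

32.9 pA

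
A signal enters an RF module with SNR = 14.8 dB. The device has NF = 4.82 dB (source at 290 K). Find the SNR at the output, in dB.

By definition F = SNR_in/SNR_out, so in dB: SNR_out = SNR_in − NF
SNR_out = 14.8 − 4.82 = 9.98 dB

9.98 dB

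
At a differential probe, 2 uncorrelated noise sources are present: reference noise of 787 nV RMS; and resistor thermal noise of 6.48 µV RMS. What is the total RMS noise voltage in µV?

6.53 µV

Uncorrelated sources add in power (mean-square): V_tot = √(ΣV_i²)
V_tot = √[(7.87×10⁻⁷)² + (6.48×10⁻⁶)²] = 6.53×10⁻⁶ V = 6.53 µV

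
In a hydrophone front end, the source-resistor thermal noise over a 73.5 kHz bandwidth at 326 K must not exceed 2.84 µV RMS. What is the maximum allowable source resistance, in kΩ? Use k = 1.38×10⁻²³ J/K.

6.10 kΩ

Johnson–Nyquist: V_n = √(4kTRB) ⇒ R = V_n² / (4kTB)
4kTB = 4 × 1.38×10⁻²³ × 326 × 7.35×10⁴ = 1.32×10⁻¹⁵
R = (2.84×10⁻⁶)² / 1.32×10⁻¹⁵ = 6.10×10³ Ω = 6.10 kΩ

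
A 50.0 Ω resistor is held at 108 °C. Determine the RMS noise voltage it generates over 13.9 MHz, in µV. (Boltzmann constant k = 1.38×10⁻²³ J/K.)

T = 108 °C + 273.15 = 381.15 K
V_n = √(4kTRB)
4kTRB = 4 × 1.38×10⁻²³ × 381.15 × 5.00×10¹ × 1.39×10⁷ = 1.46×10⁻¹¹ V²
V_n = √(1.46×10⁻¹¹) = 3.82×10⁻⁶ V = 3.82 µV

3.82 µV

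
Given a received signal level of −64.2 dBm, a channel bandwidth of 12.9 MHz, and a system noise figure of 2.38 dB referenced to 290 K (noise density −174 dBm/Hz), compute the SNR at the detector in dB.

36.3 dB

Noise floor: N = −174 + 10 log₁₀(B) + NF
10 log₁₀(1.29×10⁷) = 71.11 dB
N = −174 + 71.11 + 2.38 = −100.51 dBm
SNR = P_sig − N = −64.2 − (−100.51) = 36.31 dB → 36.3 dB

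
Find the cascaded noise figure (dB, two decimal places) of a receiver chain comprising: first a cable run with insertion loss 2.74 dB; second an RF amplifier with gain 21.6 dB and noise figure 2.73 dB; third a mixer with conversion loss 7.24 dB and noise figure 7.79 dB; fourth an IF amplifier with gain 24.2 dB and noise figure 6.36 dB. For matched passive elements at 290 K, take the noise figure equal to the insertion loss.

Convert to linear (a loss of L dB is a gain of −L dB): F_i = 10^(NF_i/10), G_i = 10^(G_i,dB/10)
  Stage 1: F_1 = 10^(2.74/10) = 1.879, G_1 = 10^(−2.74/10) = 0.5321
  Stage 2: F_2 = 10^(2.73/10) = 1.875, G_2 = 10^(21.6/10) = 144.5
  Stage 3: F_3 = 10^(7.79/10) = 6.012, G_3 = 10^(−7.24/10) = 0.1888
  Stage 4: F_4 = 10^(6.36/10) = 4.325, G_4 = 10^(24.2/10) = 263.0
Friis cascade:
  F = 1.879 + (1.875 − 1)/0.5321 + (6.012 − 1)/76.91 + (4.325 − 1)/14.52 = 3.818
NF = 10 log₁₀(3.818) = 5.82 dB

5.82 dB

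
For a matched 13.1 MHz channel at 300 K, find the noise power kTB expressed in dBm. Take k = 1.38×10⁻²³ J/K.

−102.7 dBm

P_n = kTB = 1.38×10⁻²³ × 300 × 1.31×10⁷ = 5.42×10⁻¹⁴ W
In dBm: 10 log₁₀(5.42×10⁻¹⁴ / 10⁻³) = −102.7 dBm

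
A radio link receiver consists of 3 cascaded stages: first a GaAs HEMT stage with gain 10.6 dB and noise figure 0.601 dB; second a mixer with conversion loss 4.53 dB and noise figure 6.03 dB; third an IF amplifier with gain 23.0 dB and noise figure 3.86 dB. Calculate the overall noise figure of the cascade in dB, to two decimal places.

2.47 dB

Convert to linear (a loss of L dB is a gain of −L dB): F_i = 10^(NF_i/10), G_i = 10^(G_i,dB/10)
  Stage 1: F_1 = 10^(0.601/10) = 1.148, G_1 = 10^(10.6/10) = 11.48
  Stage 2: F_2 = 10^(6.03/10) = 4.009, G_2 = 10^(−4.53/10) = 0.3524
  Stage 3: F_3 = 10^(3.86/10) = 2.432, G_3 = 10^(23.0/10) = 199.5
Friis cascade:
  F = 1.148 + (4.009 − 1)/11.48 + (2.432 − 1)/4.046 = 1.764
NF = 10 log₁₀(1.764) = 2.47 dB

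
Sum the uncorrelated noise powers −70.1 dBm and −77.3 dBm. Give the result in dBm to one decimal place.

−69.3 dBm

Convert to linear, add, convert back:
P₁ = 9.77×10⁻¹¹ W, P₂ = 1.86×10⁻¹¹ W
P_tot = 1.16×10⁻¹⁰ W → 10 log₁₀(P_tot / 10⁻³) = −69.3 dBm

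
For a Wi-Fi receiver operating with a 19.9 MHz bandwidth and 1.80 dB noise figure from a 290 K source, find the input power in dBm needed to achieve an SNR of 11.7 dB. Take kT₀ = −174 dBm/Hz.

Sensitivity = −174 + 10 log₁₀(B) + NF + SNR_min
= −174 + 72.99 + 1.80 + 11.7
= −87.51 dBm → −87.5 dBm

−87.5 dBm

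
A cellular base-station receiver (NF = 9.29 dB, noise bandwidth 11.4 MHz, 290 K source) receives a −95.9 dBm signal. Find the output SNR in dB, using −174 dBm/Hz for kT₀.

Noise floor: N = −174 + 10 log₁₀(B) + NF
10 log₁₀(1.14×10⁷) = 70.57 dB
N = −174 + 70.57 + 9.29 = −94.14 dBm
SNR = P_sig − N = −95.9 − (−94.14) = −1.76 dB → −1.8 dB

−1.8 dB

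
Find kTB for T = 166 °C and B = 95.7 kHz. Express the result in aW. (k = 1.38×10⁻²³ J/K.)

580 aW

T = 166 °C + 273.15 = 439.15 K
P_n = kTB = 1.38×10⁻²³ × 439.15 × 9.57×10⁴ = 5.80×10⁻¹⁶ W = 580 aW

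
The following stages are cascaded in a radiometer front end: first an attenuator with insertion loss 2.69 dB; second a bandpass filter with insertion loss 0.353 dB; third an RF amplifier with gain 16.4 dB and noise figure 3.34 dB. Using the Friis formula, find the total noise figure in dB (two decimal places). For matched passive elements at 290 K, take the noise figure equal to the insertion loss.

Convert to linear (a loss of L dB is a gain of −L dB): F_i = 10^(NF_i/10), G_i = 10^(G_i,dB/10)
  Stage 1: F_1 = 10^(2.69/10) = 1.858, G_1 = 10^(−2.69/10) = 0.5383
  Stage 2: F_2 = 10^(0.353/10) = 1.085, G_2 = 10^(−0.353/10) = 0.9219
  Stage 3: F_3 = 10^(3.34/10) = 2.158, G_3 = 10^(16.4/10) = 43.65
Friis cascade:
  F = 1.858 + (1.085 − 1)/0.5383 + (2.158 − 1)/0.4962 = 4.348
NF = 10 log₁₀(4.348) = 6.38 dB

6.38 dB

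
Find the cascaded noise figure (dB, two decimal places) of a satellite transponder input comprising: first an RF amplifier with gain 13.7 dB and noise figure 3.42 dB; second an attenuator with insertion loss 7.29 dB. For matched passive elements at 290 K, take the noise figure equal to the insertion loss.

Convert to linear (a loss of L dB is a gain of −L dB): F_i = 10^(NF_i/10), G_i = 10^(G_i,dB/10)
  Stage 1: F_1 = 10^(3.42/10) = 2.198, G_1 = 10^(13.7/10) = 23.44
  Stage 2: F_2 = 10^(7.29/10) = 5.358, G_2 = 10^(−7.29/10) = 0.1866
Friis cascade:
  F = 2.198 + (5.358 − 1)/23.44 = 2.384
NF = 10 log₁₀(2.384) = 3.77 dB

3.77 dB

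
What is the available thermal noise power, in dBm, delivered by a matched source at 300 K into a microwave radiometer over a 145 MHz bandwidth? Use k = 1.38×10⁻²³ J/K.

−92.2 dBm

P_n = kTB = 1.38×10⁻²³ × 300 × 1.45×10⁸ = 6.00×10⁻¹³ W
In dBm: 10 log₁₀(6.00×10⁻¹³ / 10⁻³) = −92.2 dBm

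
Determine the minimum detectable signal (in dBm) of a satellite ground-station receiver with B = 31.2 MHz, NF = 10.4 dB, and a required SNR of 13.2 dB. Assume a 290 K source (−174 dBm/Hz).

−75.5 dBm

Sensitivity = −174 + 10 log₁₀(B) + NF + SNR_min
= −174 + 74.94 + 10.4 + 13.2
= −75.46 dBm → −75.5 dBm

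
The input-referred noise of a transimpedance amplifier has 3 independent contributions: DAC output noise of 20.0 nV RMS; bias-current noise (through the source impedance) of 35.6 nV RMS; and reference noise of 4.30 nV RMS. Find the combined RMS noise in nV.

Uncorrelated sources add in power (mean-square): V_tot = √(ΣV_i²)
V_tot = √[(2.00×10⁻⁸)² + (3.56×10⁻⁸)² + (4.30×10⁻⁹)²] = 4.11×10⁻⁸ V = 41.1 nV

41.1 nV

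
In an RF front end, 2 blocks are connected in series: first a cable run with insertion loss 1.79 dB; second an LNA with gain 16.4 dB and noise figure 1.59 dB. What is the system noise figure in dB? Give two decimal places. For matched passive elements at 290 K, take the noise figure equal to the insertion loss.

3.38 dB

Convert to linear (a loss of L dB is a gain of −L dB): F_i = 10^(NF_i/10), G_i = 10^(G_i,dB/10)
  Stage 1: F_1 = 10^(1.79/10) = 1.510, G_1 = 10^(−1.79/10) = 0.6622
  Stage 2: F_2 = 10^(1.59/10) = 1.442, G_2 = 10^(16.4/10) = 43.65
Friis cascade:
  F = 1.510 + (1.442 − 1)/0.6622 = 2.178
NF = 10 log₁₀(2.178) = 3.38 dB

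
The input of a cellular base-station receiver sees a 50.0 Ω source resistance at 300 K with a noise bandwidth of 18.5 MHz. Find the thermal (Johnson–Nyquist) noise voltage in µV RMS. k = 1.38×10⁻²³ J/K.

3.91 µV

V_n = √(4kTRB)
4kTRB = 4 × 1.38×10⁻²³ × 300 × 5.00×10¹ × 1.85×10⁷ = 1.53×10⁻¹¹ V²
V_n = √(1.53×10⁻¹¹) = 3.91×10⁻⁶ V = 3.91 µV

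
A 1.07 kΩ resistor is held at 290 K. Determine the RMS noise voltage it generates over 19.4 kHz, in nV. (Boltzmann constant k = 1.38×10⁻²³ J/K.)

V_n = √(4kTRB)
4kTRB = 4 × 1.38×10⁻²³ × 290 × 1.07×10³ × 1.94×10⁴ = 3.32×10⁻¹³ V²
V_n = √(3.32×10⁻¹³) = 5.76×10⁻⁷ V = 576 nV

576 nV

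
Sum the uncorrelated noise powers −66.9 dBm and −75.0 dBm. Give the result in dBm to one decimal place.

−66.3 dBm

Convert to linear, add, convert back:
P₁ = 2.04×10⁻¹⁰ W, P₂ = 3.16×10⁻¹¹ W
P_tot = 2.36×10⁻¹⁰ W → 10 log₁₀(P_tot / 10⁻³) = −66.3 dBm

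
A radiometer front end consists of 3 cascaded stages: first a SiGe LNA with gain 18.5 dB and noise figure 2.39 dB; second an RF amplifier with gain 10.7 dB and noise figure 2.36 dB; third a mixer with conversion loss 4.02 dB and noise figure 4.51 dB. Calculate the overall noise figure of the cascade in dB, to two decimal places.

Convert to linear (a loss of L dB is a gain of −L dB): F_i = 10^(NF_i/10), G_i = 10^(G_i,dB/10)
  Stage 1: F_1 = 10^(2.39/10) = 1.734, G_1 = 10^(18.5/10) = 70.79
  Stage 2: F_2 = 10^(2.36/10) = 1.722, G_2 = 10^(10.7/10) = 11.75
  Stage 3: F_3 = 10^(4.51/10) = 2.825, G_3 = 10^(−4.02/10) = 0.3963
Friis cascade:
  F = 1.734 + (1.722 − 1)/70.79 + (2.825 − 1)/831.8 = 1.746
NF = 10 log₁₀(1.746) = 2.42 dB

2.42 dB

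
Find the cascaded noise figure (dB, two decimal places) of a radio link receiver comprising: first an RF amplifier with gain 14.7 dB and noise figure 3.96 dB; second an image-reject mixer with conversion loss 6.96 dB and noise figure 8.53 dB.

Convert to linear (a loss of L dB is a gain of −L dB): F_i = 10^(NF_i/10), G_i = 10^(G_i,dB/10)
  Stage 1: F_1 = 10^(3.96/10) = 2.489, G_1 = 10^(14.7/10) = 29.51
  Stage 2: F_2 = 10^(8.53/10) = 7.129, G_2 = 10^(−6.96/10) = 0.2014
Friis cascade:
  F = 2.489 + (7.129 − 1)/29.51 = 2.697
NF = 10 log₁₀(2.697) = 4.31 dB

4.31 dB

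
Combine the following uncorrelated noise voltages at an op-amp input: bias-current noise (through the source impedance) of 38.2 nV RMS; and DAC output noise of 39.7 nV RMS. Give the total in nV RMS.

55.1 nV

Uncorrelated sources add in power (mean-square): V_tot = √(ΣV_i²)
V_tot = √[(3.82×10⁻⁸)² + (3.97×10⁻⁸)²] = 5.51×10⁻⁸ V = 55.1 nV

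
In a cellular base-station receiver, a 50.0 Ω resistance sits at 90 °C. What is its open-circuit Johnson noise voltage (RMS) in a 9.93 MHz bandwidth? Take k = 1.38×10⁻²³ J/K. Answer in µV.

T = 90 °C + 273.15 = 363.15 K
V_n = √(4kTRB)
4kTRB = 4 × 1.38×10⁻²³ × 363.15 × 5.00×10¹ × 9.93×10⁶ = 9.95×10⁻¹² V²
V_n = √(9.95×10⁻¹²) = 3.15×10⁻⁶ V = 3.15 µV

3.15 µV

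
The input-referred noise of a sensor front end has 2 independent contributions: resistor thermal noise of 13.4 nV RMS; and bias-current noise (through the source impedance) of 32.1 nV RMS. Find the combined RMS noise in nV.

34.8 nV

Uncorrelated sources add in power (mean-square): V_tot = √(ΣV_i²)
V_tot = √[(1.34×10⁻⁸)² + (3.21×10⁻⁸)²] = 3.48×10⁻⁸ V = 34.8 nV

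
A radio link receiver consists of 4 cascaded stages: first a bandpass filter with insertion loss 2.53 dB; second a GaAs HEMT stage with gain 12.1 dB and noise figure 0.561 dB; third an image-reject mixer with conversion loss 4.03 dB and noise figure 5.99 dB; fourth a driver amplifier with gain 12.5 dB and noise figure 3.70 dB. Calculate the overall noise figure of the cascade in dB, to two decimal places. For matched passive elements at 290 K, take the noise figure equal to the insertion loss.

Convert to linear (a loss of L dB is a gain of −L dB): F_i = 10^(NF_i/10), G_i = 10^(G_i,dB/10)
  Stage 1: F_1 = 10^(2.53/10) = 1.791, G_1 = 10^(−2.53/10) = 0.5585
  Stage 2: F_2 = 10^(0.561/10) = 1.138, G_2 = 10^(12.1/10) = 16.22
  Stage 3: F_3 = 10^(5.99/10) = 3.972, G_3 = 10^(−4.03/10) = 0.3954
  Stage 4: F_4 = 10^(3.70/10) = 2.344, G_4 = 10^(12.5/10) = 17.78
Friis cascade:
  F = 1.791 + (1.138 − 1)/0.5585 + (3.972 − 1)/9.057 + (2.344 − 1)/3.581 = 2.741
NF = 10 log₁₀(2.741) = 4.38 dB

4.38 dB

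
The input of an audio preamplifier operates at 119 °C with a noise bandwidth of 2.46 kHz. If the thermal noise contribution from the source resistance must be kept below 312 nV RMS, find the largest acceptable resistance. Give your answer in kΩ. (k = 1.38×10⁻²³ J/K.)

1.83 kΩ

T = 119 °C + 273.15 = 392.15 K
Johnson–Nyquist: V_n = √(4kTRB) ⇒ R = V_n² / (4kTB)
4kTB = 4 × 1.38×10⁻²³ × 392.15 × 2.46×10³ = 5.33×10⁻¹⁷
R = (3.12×10⁻⁷)² / 5.33×10⁻¹⁷ = 1.83×10³ Ω = 1.83 kΩ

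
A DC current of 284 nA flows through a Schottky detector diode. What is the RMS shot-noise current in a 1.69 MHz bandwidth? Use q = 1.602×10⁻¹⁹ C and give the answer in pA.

392 pA

I_n = √(2qI·B)
2qI·B = 2 × 1.602×10⁻¹⁹ × 2.84×10⁻⁷ × 1.69×10⁶ = 1.54×10⁻¹⁹ A²
I_n = √(1.54×10⁻¹⁹) = 3.92×10⁻¹⁰ A = 392 pA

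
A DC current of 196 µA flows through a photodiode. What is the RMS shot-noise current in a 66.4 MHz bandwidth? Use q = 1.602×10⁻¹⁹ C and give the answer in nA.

I_n = √(2qI·B)
2qI·B = 2 × 1.602×10⁻¹⁹ × 1.96×10⁻⁴ × 6.64×10⁷ = 4.17×10⁻¹⁵ A²
I_n = √(4.17×10⁻¹⁵) = 6.46×10⁻⁸ A = 64.6 nA

64.6 nA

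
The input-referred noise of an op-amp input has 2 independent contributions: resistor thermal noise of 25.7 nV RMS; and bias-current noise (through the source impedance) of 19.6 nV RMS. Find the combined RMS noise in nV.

Uncorrelated sources add in power (mean-square): V_tot = √(ΣV_i²)
V_tot = √[(2.57×10⁻⁸)² + (1.96×10⁻⁸)²] = 3.23×10⁻⁸ V = 32.3 nV

32.3 nV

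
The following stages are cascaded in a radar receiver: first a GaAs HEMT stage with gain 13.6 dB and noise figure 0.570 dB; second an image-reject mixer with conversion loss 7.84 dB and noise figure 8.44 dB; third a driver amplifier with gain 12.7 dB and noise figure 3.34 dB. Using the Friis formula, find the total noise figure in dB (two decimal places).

2.33 dB

Convert to linear (a loss of L dB is a gain of −L dB): F_i = 10^(NF_i/10), G_i = 10^(G_i,dB/10)
  Stage 1: F_1 = 10^(0.570/10) = 1.140, G_1 = 10^(13.6/10) = 22.91
  Stage 2: F_2 = 10^(8.44/10) = 6.982, G_2 = 10^(−7.84/10) = 0.1644
  Stage 3: F_3 = 10^(3.34/10) = 2.158, G_3 = 10^(12.7/10) = 18.62
Friis cascade:
  F = 1.140 + (6.982 − 1)/22.91 + (2.158 − 1)/3.767 = 1.709
NF = 10 log₁₀(1.709) = 2.33 dB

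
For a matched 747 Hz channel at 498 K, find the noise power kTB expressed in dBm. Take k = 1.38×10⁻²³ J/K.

−142.9 dBm

P_n = kTB = 1.38×10⁻²³ × 498 × 7.47×10² = 5.13×10⁻¹⁸ W
In dBm: 10 log₁₀(5.13×10⁻¹⁸ / 10⁻³) = −142.9 dBm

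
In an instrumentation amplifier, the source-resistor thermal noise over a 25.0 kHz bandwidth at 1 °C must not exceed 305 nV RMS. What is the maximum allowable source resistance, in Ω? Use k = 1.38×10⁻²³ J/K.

T = 1 °C + 273.15 = 274.15 K
Johnson–Nyquist: V_n = √(4kTRB) ⇒ R = V_n² / (4kTB)
4kTB = 4 × 1.38×10⁻²³ × 274.15 × 2.50×10⁴ = 3.78×10⁻¹⁶
R = (3.05×10⁻⁷)² / 3.78×10⁻¹⁶ = 2.46×10² Ω = 246 Ω

246 Ω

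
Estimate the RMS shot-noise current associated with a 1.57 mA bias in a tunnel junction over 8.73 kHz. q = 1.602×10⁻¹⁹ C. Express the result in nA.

I_n = √(2qI·B)
2qI·B = 2 × 1.602×10⁻¹⁹ × 1.57×10⁻³ × 8.73×10³ = 4.39×10⁻¹⁸ A²
I_n = √(4.39×10⁻¹⁸) = 2.10×10⁻⁹ A = 2.10 nA

2.10 nA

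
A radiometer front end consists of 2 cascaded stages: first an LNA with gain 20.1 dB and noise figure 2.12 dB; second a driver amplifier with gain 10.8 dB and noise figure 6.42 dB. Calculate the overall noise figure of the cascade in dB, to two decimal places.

2.21 dB

Convert to linear (a loss of L dB is a gain of −L dB): F_i = 10^(NF_i/10), G_i = 10^(G_i,dB/10)
  Stage 1: F_1 = 10^(2.12/10) = 1.629, G_1 = 10^(20.1/10) = 102.3
  Stage 2: F_2 = 10^(6.42/10) = 4.385, G_2 = 10^(10.8/10) = 12.02
Friis cascade:
  F = 1.629 + (4.385 − 1)/102.3 = 1.662
NF = 10 log₁₀(1.662) = 2.21 dB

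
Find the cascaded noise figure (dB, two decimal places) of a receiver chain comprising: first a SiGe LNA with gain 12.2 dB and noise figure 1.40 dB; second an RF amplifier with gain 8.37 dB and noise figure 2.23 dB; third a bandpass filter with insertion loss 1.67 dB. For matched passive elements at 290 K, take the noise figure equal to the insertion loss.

1.54 dB

Convert to linear (a loss of L dB is a gain of −L dB): F_i = 10^(NF_i/10), G_i = 10^(G_i,dB/10)
  Stage 1: F_1 = 10^(1.40/10) = 1.380, G_1 = 10^(12.2/10) = 16.60
  Stage 2: F_2 = 10^(2.23/10) = 1.671, G_2 = 10^(8.37/10) = 6.871
  Stage 3: F_3 = 10^(1.67/10) = 1.469, G_3 = 10^(−1.67/10) = 0.6808
Friis cascade:
  F = 1.380 + (1.671 − 1)/16.60 + (1.469 − 1)/114.0 = 1.425
NF = 10 log₁₀(1.425) = 1.54 dB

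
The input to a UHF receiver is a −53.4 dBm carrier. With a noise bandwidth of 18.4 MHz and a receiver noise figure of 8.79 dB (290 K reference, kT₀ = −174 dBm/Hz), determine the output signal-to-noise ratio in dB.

Noise floor: N = −174 + 10 log₁₀(B) + NF
10 log₁₀(1.84×10⁷) = 72.65 dB
N = −174 + 72.65 + 8.79 = −92.56 dBm
SNR = P_sig − N = −53.4 − (−92.56) = 39.16 dB → 39.2 dB

39.2 dB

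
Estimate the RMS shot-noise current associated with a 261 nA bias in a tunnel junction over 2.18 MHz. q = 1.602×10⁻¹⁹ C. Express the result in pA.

427 pA

I_n = √(2qI·B)
2qI·B = 2 × 1.602×10⁻¹⁹ × 2.61×10⁻⁷ × 2.18×10⁶ = 1.82×10⁻¹⁹ A²
I_n = √(1.82×10⁻¹⁹) = 4.27×10⁻¹⁰ A = 427 pA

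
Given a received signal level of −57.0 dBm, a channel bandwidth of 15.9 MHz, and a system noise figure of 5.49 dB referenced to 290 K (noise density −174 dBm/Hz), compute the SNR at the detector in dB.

39.5 dB

Noise floor: N = −174 + 10 log₁₀(B) + NF
10 log₁₀(1.59×10⁷) = 72.01 dB
N = −174 + 72.01 + 5.49 = −96.50 dBm
SNR = P_sig − N = −57.0 − (−96.50) = 39.50 dB → 39.5 dB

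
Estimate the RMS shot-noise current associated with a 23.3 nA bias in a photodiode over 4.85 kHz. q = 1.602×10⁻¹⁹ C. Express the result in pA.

I_n = √(2qI·B)
2qI·B = 2 × 1.602×10⁻¹⁹ × 2.33×10⁻⁸ × 4.85×10³ = 3.62×10⁻²³ A²
I_n = √(3.62×10⁻²³) = 6.02×10⁻¹² A = 6.02 pA

6.02 pA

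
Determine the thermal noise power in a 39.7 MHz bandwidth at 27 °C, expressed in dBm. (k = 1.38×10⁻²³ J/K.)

T = 27 °C + 273.15 = 300.15 K
P_n = kTB = 1.38×10⁻²³ × 300.15 × 3.97×10⁷ = 1.64×10⁻¹³ W
In dBm: 10 log₁₀(1.64×10⁻¹³ / 10⁻³) = −97.8 dBm

−97.8 dBm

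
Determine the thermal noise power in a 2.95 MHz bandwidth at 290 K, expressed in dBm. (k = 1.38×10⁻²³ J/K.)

P_n = kTB = 1.38×10⁻²³ × 290 × 2.95×10⁶ = 1.18×10⁻¹⁴ W
In dBm: 10 log₁₀(1.18×10⁻¹⁴ / 10⁻³) = −109.3 dBm

−109.3 dBm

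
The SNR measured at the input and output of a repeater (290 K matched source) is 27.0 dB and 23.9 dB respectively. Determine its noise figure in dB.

3.1 dB

NF (dB) = SNR_in(dB) − SNR_out(dB) when the source is at T₀
NF = 27.0 − 23.9 = 3.1 dB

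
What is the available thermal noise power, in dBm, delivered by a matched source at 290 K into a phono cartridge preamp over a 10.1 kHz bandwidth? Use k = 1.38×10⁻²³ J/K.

−133.9 dBm

P_n = kTB = 1.38×10⁻²³ × 290 × 1.01×10⁴ = 4.04×10⁻¹⁷ W
In dBm: 10 log₁₀(4.04×10⁻¹⁷ / 10⁻³) = −133.9 dBm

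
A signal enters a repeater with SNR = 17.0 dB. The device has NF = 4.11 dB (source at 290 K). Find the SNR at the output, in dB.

12.89 dB

By definition F = SNR_in/SNR_out, so in dB: SNR_out = SNR_in − NF
SNR_out = 17.0 − 4.11 = 12.89 dB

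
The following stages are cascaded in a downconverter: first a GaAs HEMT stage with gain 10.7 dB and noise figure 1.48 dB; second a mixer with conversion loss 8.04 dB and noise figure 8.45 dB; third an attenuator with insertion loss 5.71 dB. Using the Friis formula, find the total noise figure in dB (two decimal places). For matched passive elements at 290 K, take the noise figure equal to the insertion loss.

5.31 dB

Convert to linear (a loss of L dB is a gain of −L dB): F_i = 10^(NF_i/10), G_i = 10^(G_i,dB/10)
  Stage 1: F_1 = 10^(1.48/10) = 1.406, G_1 = 10^(10.7/10) = 11.75
  Stage 2: F_2 = 10^(8.45/10) = 6.998, G_2 = 10^(−8.04/10) = 0.1570
  Stage 3: F_3 = 10^(5.71/10) = 3.724, G_3 = 10^(−5.71/10) = 0.2685
Friis cascade:
  F = 1.406 + (6.998 − 1)/11.75 + (3.724 − 1)/1.845 = 3.393
NF = 10 log₁₀(3.393) = 5.31 dB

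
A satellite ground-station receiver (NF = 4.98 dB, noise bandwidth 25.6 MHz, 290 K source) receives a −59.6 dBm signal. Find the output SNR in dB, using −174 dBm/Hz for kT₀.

Noise floor: N = −174 + 10 log₁₀(B) + NF
10 log₁₀(2.56×10⁷) = 74.08 dB
N = −174 + 74.08 + 4.98 = −94.94 dBm
SNR = P_sig − N = −59.6 − (−94.94) = 35.34 dB → 35.3 dB

35.3 dB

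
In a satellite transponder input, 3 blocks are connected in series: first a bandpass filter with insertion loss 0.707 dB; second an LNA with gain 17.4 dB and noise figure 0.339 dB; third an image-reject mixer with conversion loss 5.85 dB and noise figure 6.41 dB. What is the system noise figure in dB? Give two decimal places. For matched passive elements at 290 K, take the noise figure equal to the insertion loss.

1.29 dB

Convert to linear (a loss of L dB is a gain of −L dB): F_i = 10^(NF_i/10), G_i = 10^(G_i,dB/10)
  Stage 1: F_1 = 10^(0.707/10) = 1.177, G_1 = 10^(−0.707/10) = 0.8498
  Stage 2: F_2 = 10^(0.339/10) = 1.081, G_2 = 10^(17.4/10) = 54.95
  Stage 3: F_3 = 10^(6.41/10) = 4.375, G_3 = 10^(−5.85/10) = 0.2600
Friis cascade:
  F = 1.177 + (1.081 − 1)/0.8498 + (4.375 − 1)/46.70 = 1.345
NF = 10 log₁₀(1.345) = 1.29 dB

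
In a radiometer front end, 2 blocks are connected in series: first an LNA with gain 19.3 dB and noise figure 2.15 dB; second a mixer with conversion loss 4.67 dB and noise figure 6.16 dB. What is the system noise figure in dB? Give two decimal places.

2.25 dB

Convert to linear (a loss of L dB is a gain of −L dB): F_i = 10^(NF_i/10), G_i = 10^(G_i,dB/10)
  Stage 1: F_1 = 10^(2.15/10) = 1.641, G_1 = 10^(19.3/10) = 85.11
  Stage 2: F_2 = 10^(6.16/10) = 4.130, G_2 = 10^(−4.67/10) = 0.3412
Friis cascade:
  F = 1.641 + (4.130 − 1)/85.11 = 1.677
NF = 10 log₁₀(1.677) = 2.25 dB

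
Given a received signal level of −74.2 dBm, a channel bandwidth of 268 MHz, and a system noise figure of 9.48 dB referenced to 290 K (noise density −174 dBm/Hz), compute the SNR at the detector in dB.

6.0 dB

Noise floor: N = −174 + 10 log₁₀(B) + NF
10 log₁₀(2.68×10⁸) = 84.28 dB
N = −174 + 84.28 + 9.48 = −80.24 dBm
SNR = P_sig − N = −74.2 − (−80.24) = 6.04 dB → 6.0 dB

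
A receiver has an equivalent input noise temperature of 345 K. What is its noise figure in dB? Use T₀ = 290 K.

F = 1 + T_e/T₀ = 1 + 345/290 = 2.18966
NF = 10 log₁₀(2.18966) = 3.40 dB

3.40 dB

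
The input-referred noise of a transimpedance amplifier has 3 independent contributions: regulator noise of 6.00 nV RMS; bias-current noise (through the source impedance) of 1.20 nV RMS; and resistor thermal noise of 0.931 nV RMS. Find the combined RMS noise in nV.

Uncorrelated sources add in power (mean-square): V_tot = √(ΣV_i²)
V_tot = √[(6.00×10⁻⁹)² + (1.20×10⁻⁹)² + (9.31×10⁻¹⁰)²] = 6.19×10⁻⁹ V = 6.19 nV

6.19 nV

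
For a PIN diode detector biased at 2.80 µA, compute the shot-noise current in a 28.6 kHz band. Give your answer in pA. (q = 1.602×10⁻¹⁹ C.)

I_n = √(2qI·B)
2qI·B = 2 × 1.602×10⁻¹⁹ × 2.80×10⁻⁶ × 2.86×10⁴ = 2.57×10⁻²⁰ A²
I_n = √(2.57×10⁻²⁰) = 1.60×10⁻¹⁰ A = 160 pA

160 pA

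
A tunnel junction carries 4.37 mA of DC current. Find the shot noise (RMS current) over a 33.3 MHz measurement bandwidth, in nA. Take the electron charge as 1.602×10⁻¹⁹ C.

I_n = √(2qI·B)
2qI·B = 2 × 1.602×10⁻¹⁹ × 4.37×10⁻³ × 3.33×10⁷ = 4.66×10⁻¹⁴ A²
I_n = √(4.66×10⁻¹⁴) = 2.16×10⁻⁷ A = 216 nA

216 nA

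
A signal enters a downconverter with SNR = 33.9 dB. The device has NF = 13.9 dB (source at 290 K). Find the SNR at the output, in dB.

20.0 dB

By definition F = SNR_in/SNR_out, so in dB: SNR_out = SNR_in − NF
SNR_out = 33.9 − 13.9 = 20.0 dB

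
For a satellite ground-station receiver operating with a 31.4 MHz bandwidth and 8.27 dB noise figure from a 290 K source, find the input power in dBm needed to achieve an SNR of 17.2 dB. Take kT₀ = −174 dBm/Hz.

Sensitivity = −174 + 10 log₁₀(B) + NF + SNR_min
= −174 + 74.97 + 8.27 + 17.2
= −73.56 dBm → −73.6 dBm

−73.6 dBm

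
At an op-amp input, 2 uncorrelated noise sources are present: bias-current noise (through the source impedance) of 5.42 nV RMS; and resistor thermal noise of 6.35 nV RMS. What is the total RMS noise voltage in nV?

8.35 nV

Uncorrelated sources add in power (mean-square): V_tot = √(ΣV_i²)
V_tot = √[(5.42×10⁻⁹)² + (6.35×10⁻⁹)²] = 8.35×10⁻⁹ V = 8.35 nV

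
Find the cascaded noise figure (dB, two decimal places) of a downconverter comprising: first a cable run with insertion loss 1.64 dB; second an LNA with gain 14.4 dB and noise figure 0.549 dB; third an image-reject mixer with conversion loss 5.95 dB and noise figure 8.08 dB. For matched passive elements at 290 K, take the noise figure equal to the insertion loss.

2.88 dB

Convert to linear (a loss of L dB is a gain of −L dB): F_i = 10^(NF_i/10), G_i = 10^(G_i,dB/10)
  Stage 1: F_1 = 10^(1.64/10) = 1.459, G_1 = 10^(−1.64/10) = 0.6855
  Stage 2: F_2 = 10^(0.549/10) = 1.135, G_2 = 10^(14.4/10) = 27.54
  Stage 3: F_3 = 10^(8.08/10) = 6.427, G_3 = 10^(−5.95/10) = 0.2541
Friis cascade:
  F = 1.459 + (1.135 − 1)/0.6855 + (6.427 − 1)/18.88 = 1.943
NF = 10 log₁₀(1.943) = 2.88 dB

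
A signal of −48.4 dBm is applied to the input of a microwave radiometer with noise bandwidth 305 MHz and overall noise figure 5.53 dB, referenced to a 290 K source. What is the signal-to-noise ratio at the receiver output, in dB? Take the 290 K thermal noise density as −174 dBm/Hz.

Noise floor: N = −174 + 10 log₁₀(B) + NF
10 log₁₀(3.05×10⁸) = 84.84 dB
N = −174 + 84.84 + 5.53 = −83.63 dBm
SNR = P_sig − N = −48.4 − (−83.63) = 35.23 dB → 35.2 dB

35.2 dB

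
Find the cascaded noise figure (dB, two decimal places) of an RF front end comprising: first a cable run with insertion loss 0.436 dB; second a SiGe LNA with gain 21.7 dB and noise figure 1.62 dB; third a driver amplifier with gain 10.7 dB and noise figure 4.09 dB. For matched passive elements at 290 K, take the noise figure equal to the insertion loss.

2.09 dB

Convert to linear (a loss of L dB is a gain of −L dB): F_i = 10^(NF_i/10), G_i = 10^(G_i,dB/10)
  Stage 1: F_1 = 10^(0.436/10) = 1.106, G_1 = 10^(−0.436/10) = 0.9045
  Stage 2: F_2 = 10^(1.62/10) = 1.452, G_2 = 10^(21.7/10) = 147.9
  Stage 3: F_3 = 10^(4.09/10) = 2.564, G_3 = 10^(10.7/10) = 11.75
Friis cascade:
  F = 1.106 + (1.452 − 1)/0.9045 + (2.564 − 1)/133.8 = 1.617
NF = 10 log₁₀(1.617) = 2.09 dB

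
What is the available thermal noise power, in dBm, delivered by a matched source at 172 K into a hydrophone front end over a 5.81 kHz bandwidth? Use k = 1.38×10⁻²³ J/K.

−138.6 dBm

P_n = kTB = 1.38×10⁻²³ × 172 × 5.81×10³ = 1.38×10⁻¹⁷ W
In dBm: 10 log₁₀(1.38×10⁻¹⁷ / 10⁻³) = −138.6 dBm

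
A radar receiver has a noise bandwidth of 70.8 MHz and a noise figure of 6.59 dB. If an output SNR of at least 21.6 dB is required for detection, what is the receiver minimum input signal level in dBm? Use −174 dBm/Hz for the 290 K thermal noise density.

−67.3 dBm

Sensitivity = −174 + 10 log₁₀(B) + NF + SNR_min
= −174 + 78.5 + 6.59 + 21.6
= −67.31 dBm → −67.3 dBm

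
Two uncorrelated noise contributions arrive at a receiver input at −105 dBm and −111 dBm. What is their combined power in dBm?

Convert to linear, add, convert back:
P₁ = 3.16×10⁻¹⁴ W, P₂ = 7.94×10⁻¹⁵ W
P_tot = 3.96×10⁻¹⁴ W → 10 log₁₀(P_tot / 10⁻³) = −104.0 dBm

−104.0 dBm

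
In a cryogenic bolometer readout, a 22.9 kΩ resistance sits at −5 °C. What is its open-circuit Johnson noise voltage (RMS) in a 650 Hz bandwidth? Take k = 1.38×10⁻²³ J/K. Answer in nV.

T = −5 °C + 273.15 = 268.15 K
V_n = √(4kTRB)
4kTRB = 4 × 1.38×10⁻²³ × 268.15 × 2.29×10⁴ × 6.50×10² = 2.20×10⁻¹³ V²
V_n = √(2.20×10⁻¹³) = 4.69×10⁻⁷ V = 469 nV

469 nV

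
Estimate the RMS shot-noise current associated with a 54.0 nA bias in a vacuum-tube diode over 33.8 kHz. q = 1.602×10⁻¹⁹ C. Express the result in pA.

24.2 pA

I_n = √(2qI·B)
2qI·B = 2 × 1.602×10⁻¹⁹ × 5.40×10⁻⁸ × 3.38×10⁴ = 5.85×10⁻²² A²
I_n = √(5.85×10⁻²²) = 2.42×10⁻¹¹ A = 24.2 pA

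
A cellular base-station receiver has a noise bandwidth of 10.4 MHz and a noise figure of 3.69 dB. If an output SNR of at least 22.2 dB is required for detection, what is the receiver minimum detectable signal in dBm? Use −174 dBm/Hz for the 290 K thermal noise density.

−77.9 dBm

Sensitivity = −174 + 10 log₁₀(B) + NF + SNR_min
= −174 + 70.17 + 3.69 + 22.2
= −77.94 dBm → −77.9 dBm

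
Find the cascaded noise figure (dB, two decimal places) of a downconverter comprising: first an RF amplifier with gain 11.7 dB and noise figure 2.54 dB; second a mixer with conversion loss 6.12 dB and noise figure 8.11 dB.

Convert to linear (a loss of L dB is a gain of −L dB): F_i = 10^(NF_i/10), G_i = 10^(G_i,dB/10)
  Stage 1: F_1 = 10^(2.54/10) = 1.795, G_1 = 10^(11.7/10) = 14.79
  Stage 2: F_2 = 10^(8.11/10) = 6.471, G_2 = 10^(−6.12/10) = 0.2443
Friis cascade:
  F = 1.795 + (6.471 − 1)/14.79 = 2.165
NF = 10 log₁₀(2.165) = 3.35 dB

3.35 dB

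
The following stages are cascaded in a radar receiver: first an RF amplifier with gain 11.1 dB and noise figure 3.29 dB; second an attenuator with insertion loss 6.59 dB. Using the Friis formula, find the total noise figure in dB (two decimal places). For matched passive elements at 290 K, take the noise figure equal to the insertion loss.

3.82 dB

Convert to linear (a loss of L dB is a gain of −L dB): F_i = 10^(NF_i/10), G_i = 10^(G_i,dB/10)
  Stage 1: F_1 = 10^(3.29/10) = 2.133, G_1 = 10^(11.1/10) = 12.88
  Stage 2: F_2 = 10^(6.59/10) = 4.560, G_2 = 10^(−6.59/10) = 0.2193
Friis cascade:
  F = 2.133 + (4.560 − 1)/12.88 = 2.409
NF = 10 log₁₀(2.409) = 3.82 dB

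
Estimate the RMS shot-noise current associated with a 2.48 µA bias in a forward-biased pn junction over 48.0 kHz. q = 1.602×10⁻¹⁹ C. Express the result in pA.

195 pA

I_n = √(2qI·B)
2qI·B = 2 × 1.602×10⁻¹⁹ × 2.48×10⁻⁶ × 4.80×10⁴ = 3.81×10⁻²⁰ A²
I_n = √(3.81×10⁻²⁰) = 1.95×10⁻¹⁰ A = 195 pA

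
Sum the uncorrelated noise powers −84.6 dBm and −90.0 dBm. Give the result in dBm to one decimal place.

−83.5 dBm

Convert to linear, add, convert back:
P₁ = 3.47×10⁻¹² W, P₂ = 1.00×10⁻¹² W
P_tot = 4.47×10⁻¹² W → 10 log₁₀(P_tot / 10⁻³) = −83.5 dBm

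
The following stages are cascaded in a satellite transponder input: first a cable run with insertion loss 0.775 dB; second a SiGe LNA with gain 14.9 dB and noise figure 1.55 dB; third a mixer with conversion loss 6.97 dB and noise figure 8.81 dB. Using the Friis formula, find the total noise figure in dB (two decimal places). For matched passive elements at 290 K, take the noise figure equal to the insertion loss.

Convert to linear (a loss of L dB is a gain of −L dB): F_i = 10^(NF_i/10), G_i = 10^(G_i,dB/10)
  Stage 1: F_1 = 10^(0.775/10) = 1.195, G_1 = 10^(−0.775/10) = 0.8366
  Stage 2: F_2 = 10^(1.55/10) = 1.429, G_2 = 10^(14.9/10) = 30.90
  Stage 3: F_3 = 10^(8.81/10) = 7.603, G_3 = 10^(−6.97/10) = 0.2009
Friis cascade:
  F = 1.195 + (1.429 − 1)/0.8366 + (7.603 − 1)/25.85 = 1.963
NF = 10 log₁₀(1.963) = 2.93 dB

2.93 dB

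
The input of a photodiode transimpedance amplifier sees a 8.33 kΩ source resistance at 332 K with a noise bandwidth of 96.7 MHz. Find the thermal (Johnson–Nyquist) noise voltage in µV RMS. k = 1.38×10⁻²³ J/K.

121 µV

V_n = √(4kTRB)
4kTRB = 4 × 1.38×10⁻²³ × 332 × 8.33×10³ × 9.67×10⁷ = 1.48×10⁻⁸ V²
V_n = √(1.48×10⁻⁸) = 1.21×10⁻⁴ V = 121 µV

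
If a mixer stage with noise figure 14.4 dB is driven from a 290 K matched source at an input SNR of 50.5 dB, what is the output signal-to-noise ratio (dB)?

By definition F = SNR_in/SNR_out, so in dB: SNR_out = SNR_in − NF
SNR_out = 50.5 − 14.4 = 36.1 dB

36.1 dB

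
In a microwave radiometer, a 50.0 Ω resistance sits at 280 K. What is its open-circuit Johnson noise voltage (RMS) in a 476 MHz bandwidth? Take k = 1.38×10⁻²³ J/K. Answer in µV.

V_n = √(4kTRB)
4kTRB = 4 × 1.38×10⁻²³ × 280 × 5.00×10¹ × 4.76×10⁸ = 3.68×10⁻¹⁰ V²
V_n = √(3.68×10⁻¹⁰) = 1.92×10⁻⁵ V = 19.2 µV

19.2 µV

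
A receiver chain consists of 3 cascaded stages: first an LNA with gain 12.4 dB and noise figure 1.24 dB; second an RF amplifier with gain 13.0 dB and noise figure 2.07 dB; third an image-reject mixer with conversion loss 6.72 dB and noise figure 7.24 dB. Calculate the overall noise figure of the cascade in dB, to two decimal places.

1.39 dB

Convert to linear (a loss of L dB is a gain of −L dB): F_i = 10^(NF_i/10), G_i = 10^(G_i,dB/10)
  Stage 1: F_1 = 10^(1.24/10) = 1.330, G_1 = 10^(12.4/10) = 17.38
  Stage 2: F_2 = 10^(2.07/10) = 1.611, G_2 = 10^(13.0/10) = 19.95
  Stage 3: F_3 = 10^(7.24/10) = 5.297, G_3 = 10^(−6.72/10) = 0.2128
Friis cascade:
  F = 1.330 + (1.611 − 1)/17.38 + (5.297 − 1)/346.7 = 1.378
NF = 10 log₁₀(1.378) = 1.39 dB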